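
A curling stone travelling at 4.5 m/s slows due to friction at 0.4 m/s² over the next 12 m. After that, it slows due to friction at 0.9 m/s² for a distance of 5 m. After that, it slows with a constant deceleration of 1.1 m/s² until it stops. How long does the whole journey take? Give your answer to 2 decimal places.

Phase 1 (decelerating): v₀ = 4.50 m/s, a = -0.4 m/s².
v² = v₀² + 2aΔx = 4.50² + 2·-0.4·12 = 10.6 → v = 3.26 m/s
t = (v − v₀)/a = (3.26 − 4.50)/-0.4 = 3.09 s

Phase 2 (decelerating): v₀ = 3.26 m/s, a = -0.9 m/s².
v² = v₀² + 2aΔx = 3.26² + 2·-0.9·5 = 1.65 → v = 1.28 m/s
t = (v − v₀)/a = (1.28 − 3.26)/-0.9 = 2.20 s

Phase 3 (decelerating): v₀ = 1.28 m/s, a = -1.1 m/s².
v = v₀ + at → t = (0 − 1.28) / -1.1 = 1.17 s
v² = v₀² + 2aΔx → Δx = (0² − 1.28²)/(2·-1.1) = 0.750 m
Total time = 3.09 + 2.20 + 1.17 = 6.46 s

6.46 s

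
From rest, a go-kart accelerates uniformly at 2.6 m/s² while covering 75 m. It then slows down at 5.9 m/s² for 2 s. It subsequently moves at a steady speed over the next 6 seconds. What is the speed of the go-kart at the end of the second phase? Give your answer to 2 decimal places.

7.95 m/s

Phase 1 (accelerating): v₀ = 0 m/s, a = 2.6 m/s².
v² = v₀² + 2aΔx = 0² + 2·2.6·75 = 390 → v = 19.7 m/s
t = (v − v₀)/a = (19.7 − 0)/2.6 = 7.60 s

Phase 2 (decelerating): v₀ = 19.7 m/s, a = -5.9 m/s².
v = v₀ + at = 19.7 + (-5.9)(2) = 7.95 m/s
Δx = v₀t + ½at² = 19.7·2 + 0.5·-5.9·2² = 27.7 m
Speed at end of phase 2 = 7.95 m/s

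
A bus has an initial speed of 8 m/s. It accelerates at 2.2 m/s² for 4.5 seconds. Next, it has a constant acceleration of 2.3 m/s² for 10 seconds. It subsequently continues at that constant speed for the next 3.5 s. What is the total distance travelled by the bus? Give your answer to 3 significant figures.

495 m

Phase 1 (accelerating): v₀ = 8.00 m/s, a = 2.2 m/s².
v = v₀ + at = 8.00 + (2.2)(4.5) = 17.9 m/s
Δx = v₀t + ½at² = 8.00·4.5 + 0.5·2.2·4.5² = 58.3 m

Phase 2 (accelerating): v₀ = 17.9 m/s, a = 2.3 m/s².
v = v₀ + at = 17.9 + (2.3)(10) = 40.9 m/s
Δx = v₀t + ½at² = 17.9·10 + 0.5·2.3·10² = 294 m

Phase 3 (constant speed): v₀ = 40.9 m/s, a = 0 m/s².
v = v₀ + at = 40.9 + (0)(3.5) = 40.9 m/s
Δx = v₀t + ½at² = 40.9·3.5 + 0.5·0·3.5² = 143 m
Total distance = 58.3 + 294 + 143 = 495 m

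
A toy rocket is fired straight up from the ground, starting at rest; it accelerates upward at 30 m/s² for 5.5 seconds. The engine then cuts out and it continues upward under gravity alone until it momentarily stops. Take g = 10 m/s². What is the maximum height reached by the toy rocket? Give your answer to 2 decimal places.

1815.00 m

Phase 1 (powered ascent): v₀ = 0 m/s, a = 30 m/s².
v = v₀ + at = 0 + (30)(5.5) = 165 m/s
Δx = v₀t + ½at² = 0·5.5 + 0.5·30·5.5² = 454 m

Phase 2 (coasting upward): v₀ = 165 m/s, a = -10 m/s².
v = v₀ + at → t = (0 − 165) / -10 = 16.5 s
v² = v₀² + 2aΔx → Δx = (0² − 165²)/(2·-10) = 1360 m
Maximum height = 454 + 1360 = 1820 m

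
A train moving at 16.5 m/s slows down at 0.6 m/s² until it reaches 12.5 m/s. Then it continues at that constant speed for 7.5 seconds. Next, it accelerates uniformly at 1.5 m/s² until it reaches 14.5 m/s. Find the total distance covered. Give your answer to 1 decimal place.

208.4 m

Phase 1 (decelerating): v₀ = 16.5 m/s, a = -0.6 m/s².
v = v₀ + at → t = (12.5 − 16.5) / -0.6 = 6.67 s
v² = v₀² + 2aΔx → Δx = (12.5² − 16.5²)/(2·-0.6) = 96.7 m

Phase 2 (constant speed): v₀ = 12.5 m/s, a = 0 m/s².
v = v₀ + at = 12.5 + (0)(7.5) = 12.5 m/s
Δx = v₀t + ½at² = 12.5·7.5 + 0.5·0·7.5² = 93.8 m

Phase 3 (accelerating): v₀ = 12.5 m/s, a = 1.5 m/s².
v = v₀ + at → t = (14.5 − 12.5) / 1.5 = 1.33 s
v² = v₀² + 2aΔx → Δx = (14.5² − 12.5²)/(2·1.5) = 18.0 m
Total distance = 96.7 + 93.8 + 18.0 = 208 m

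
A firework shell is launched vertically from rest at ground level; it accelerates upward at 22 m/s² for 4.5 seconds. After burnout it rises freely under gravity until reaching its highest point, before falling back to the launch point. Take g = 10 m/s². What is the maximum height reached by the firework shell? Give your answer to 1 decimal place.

Phase 1 (powered ascent): v₀ = 0 m/s, a = 22 m/s².
v = v₀ + at = 0 + (22)(4.5) = 99.0 m/s
Δx = v₀t + ½at² = 0·4.5 + 0.5·22·4.5² = 223 m

Phase 2 (coasting upward): v₀ = 99.0 m/s, a = -10 m/s².
v = v₀ + at → t = (0 − 99.0) / -10 = 9.90 s
v² = v₀² + 2aΔx → Δx = (0² − 99.0²)/(2·-10) = 490 m
Maximum height = 223 + 490 = 713 m

712.8 m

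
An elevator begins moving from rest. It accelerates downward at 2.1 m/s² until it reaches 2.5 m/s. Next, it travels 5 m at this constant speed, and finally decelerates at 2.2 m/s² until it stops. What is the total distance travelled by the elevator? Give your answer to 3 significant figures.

Phase 1 (accelerating): v₀ = 0 m/s, a = 2.1 m/s².
v = v₀ + at → t = (2.5 − 0) / 2.1 = 1.19 s
v² = v₀² + 2aΔx → Δx = (2.5² − 0²)/(2·2.1) = 1.49 m

Phase 2 (constant speed): v₀ = 2.50 m/s, a = 0 m/s².
Constant speed: t = d/v = 5/2.50 = 2.00 s

Phase 3 (decelerating): v₀ = 2.50 m/s, a = -2.2 m/s².
v = v₀ + at → t = (0 − 2.50) / -2.2 = 1.14 s
v² = v₀² + 2aΔx → Δx = (0² − 2.50²)/(2·-2.2) = 1.42 m
Total distance = 1.49 + 5.00 + 1.42 = 7.91 m

7.91 m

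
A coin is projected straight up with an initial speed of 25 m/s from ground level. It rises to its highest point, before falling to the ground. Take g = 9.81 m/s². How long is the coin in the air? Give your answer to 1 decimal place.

Phase 1 (rising): v₀ = 25.0 m/s, a = -9.81 m/s².
v = v₀ + at → t = (0 − 25.0) / -9.81 = 2.55 s
v² = v₀² + 2aΔx → Δx = (0² − 25.0²)/(2·-9.81) = 31.9 m

Phase 2 (falling): v₀ = 0 m/s, a = -9.81 m/s².
Falls 31.9 m from rest: t = √(2·31.9/9.81) = 2.55 s; v = g·t = 25.0 m/s.
Total time = 2.55 + 2.55 = 5.10 s

5.1 s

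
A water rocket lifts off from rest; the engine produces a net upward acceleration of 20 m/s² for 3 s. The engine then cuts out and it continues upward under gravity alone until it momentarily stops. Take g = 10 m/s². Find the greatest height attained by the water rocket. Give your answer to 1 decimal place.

270.0 m

Phase 1 (powered ascent): v₀ = 0 m/s, a = 20 m/s².
v = v₀ + at = 0 + (20)(3) = 60.0 m/s
Δx = v₀t + ½at² = 0·3 + 0.5·20·3² = 90.0 m

Phase 2 (coasting upward): v₀ = 60.0 m/s, a = -10 m/s².
v = v₀ + at → t = (0 − 60.0) / -10 = 6.00 s
v² = v₀² + 2aΔx → Δx = (0² − 60.0²)/(2·-10) = 180 m
Maximum height = 90.0 + 180 = 270 m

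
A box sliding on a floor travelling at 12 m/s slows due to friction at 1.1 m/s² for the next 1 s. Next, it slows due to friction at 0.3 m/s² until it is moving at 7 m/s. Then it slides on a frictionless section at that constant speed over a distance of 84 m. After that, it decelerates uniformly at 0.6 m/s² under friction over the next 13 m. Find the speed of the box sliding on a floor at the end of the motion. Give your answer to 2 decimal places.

Phase 1 (decelerating): v₀ = 12.0 m/s, a = -1.1 m/s².
v = v₀ + at = 12.0 + (-1.1)(1) = 10.9 m/s
Δx = v₀t + ½at² = 12.0·1 + 0.5·-1.1·1² = 11.4 m

Phase 2 (decelerating): v₀ = 10.9 m/s, a = -0.3 m/s².
v = v₀ + at → t = (7 − 10.9) / -0.3 = 13.0 s
v² = v₀² + 2aΔx → Δx = (7² − 10.9²)/(2·-0.3) = 116 m

Phase 3 (constant speed): v₀ = 7.00 m/s, a = 0 m/s².
Constant speed: t = d/v = 84/7.00 = 12.0 s

Phase 4 (decelerating): v₀ = 7.00 m/s, a = -0.6 m/s².
v² = v₀² + 2aΔx = 7.00² + 2·-0.6·13 = 33.4 → v = 5.78 m/s
t = (v − v₀)/a = (5.78 − 7.00)/-0.6 = 2.03 s
Final speed = 5.78 m/s

5.78 m/s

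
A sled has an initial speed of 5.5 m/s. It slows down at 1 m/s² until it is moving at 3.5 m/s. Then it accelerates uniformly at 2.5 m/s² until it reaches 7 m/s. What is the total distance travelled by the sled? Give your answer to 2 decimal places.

16.35 m

Phase 1 (decelerating): v₀ = 5.50 m/s, a = -1 m/s².
v = v₀ + at → t = (3.5 − 5.50) / -1 = 2.00 s
v² = v₀² + 2aΔx → Δx = (3.5² − 5.50²)/(2·-1) = 9.00 m

Phase 2 (accelerating): v₀ = 3.50 m/s, a = 2.5 m/s².
v = v₀ + at → t = (7 − 3.50) / 2.5 = 1.40 s
v² = v₀² + 2aΔx → Δx = (7² − 3.50²)/(2·2.5) = 7.35 m
Total distance = 9.00 + 7.35 = 16.4 m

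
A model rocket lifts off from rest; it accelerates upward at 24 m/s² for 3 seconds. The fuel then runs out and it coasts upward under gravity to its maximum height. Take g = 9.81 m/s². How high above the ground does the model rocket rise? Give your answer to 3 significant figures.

Phase 1 (powered ascent): v₀ = 0 m/s, a = 24 m/s².
v = v₀ + at = 0 + (24)(3) = 72.0 m/s
Δx = v₀t + ½at² = 0·3 + 0.5·24·3² = 108 m

Phase 2 (coasting upward): v₀ = 72.0 m/s, a = -9.81 m/s².
v = v₀ + at → t = (0 − 72.0) / -9.81 = 7.34 s
v² = v₀² + 2aΔx → Δx = (0² − 72.0²)/(2·-9.81) = 264 m
Maximum height = 108 + 264 = 372 m

372 m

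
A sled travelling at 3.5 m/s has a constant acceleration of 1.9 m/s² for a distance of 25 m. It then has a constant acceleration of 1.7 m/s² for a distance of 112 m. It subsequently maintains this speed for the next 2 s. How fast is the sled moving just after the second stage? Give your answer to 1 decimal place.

22.1 m/s

Phase 1 (accelerating): v₀ = 3.50 m/s, a = 1.9 m/s².
v² = v₀² + 2aΔx = 3.50² + 2·1.9·25 = 107 → v = 10.4 m/s
t = (v − v₀)/a = (10.4 − 3.50)/1.9 = 3.61 s

Phase 2 (accelerating): v₀ = 10.4 m/s, a = 1.7 m/s².
v² = v₀² + 2aΔx = 10.4² + 2·1.7·112 = 488 → v = 22.1 m/s
t = (v − v₀)/a = (22.1 − 10.4)/1.7 = 6.90 s
Speed at end of phase 2 = 22.1 m/s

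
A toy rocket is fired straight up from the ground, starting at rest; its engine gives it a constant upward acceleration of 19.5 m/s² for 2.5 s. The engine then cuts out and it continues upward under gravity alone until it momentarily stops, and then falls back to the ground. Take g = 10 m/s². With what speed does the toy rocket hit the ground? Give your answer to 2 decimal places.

Phase 1 (powered ascent): v₀ = 0 m/s, a = 19.5 m/s².
v = v₀ + at = 0 + (19.5)(2.5) = 48.8 m/s
Δx = v₀t + ½at² = 0·2.5 + 0.5·19.5·2.5² = 60.9 m

Phase 2 (coasting upward): v₀ = 48.8 m/s, a = -10 m/s².
v = v₀ + at → t = (0 − 48.8) / -10 = 4.88 s
v² = v₀² + 2aΔx → Δx = (0² − 48.8²)/(2·-10) = 119 m

Phase 3 (free fall): v₀ = 0 m/s, a = -10 m/s².
Falls 180 m from rest: t = √(2·180/10) = 6.00 s; v = g·t = 60.0 m/s.
Impact speed = 60.0 m/s

59.96 m/s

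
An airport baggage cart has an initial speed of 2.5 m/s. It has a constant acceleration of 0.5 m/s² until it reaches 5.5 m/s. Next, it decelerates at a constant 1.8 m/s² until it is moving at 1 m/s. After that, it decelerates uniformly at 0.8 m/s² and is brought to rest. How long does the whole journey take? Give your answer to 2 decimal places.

9.75 s

Phase 1 (accelerating): v₀ = 2.50 m/s, a = 0.5 m/s².
v = v₀ + at → t = (5.5 − 2.50) / 0.5 = 6.00 s
v² = v₀² + 2aΔx → Δx = (5.5² − 2.50²)/(2·0.5) = 24.0 m

Phase 2 (decelerating): v₀ = 5.50 m/s, a = -1.8 m/s².
v = v₀ + at → t = (1 − 5.50) / -1.8 = 2.50 s
v² = v₀² + 2aΔx → Δx = (1² − 5.50²)/(2·-1.8) = 8.12 m

Phase 3 (decelerating): v₀ = 1.00 m/s, a = -0.8 m/s².
v = v₀ + at → t = (0 − 1.00) / -0.8 = 1.25 s
v² = v₀² + 2aΔx → Δx = (0² − 1.00²)/(2·-0.8) = 0.625 m
Total time = 6.00 + 2.50 + 1.25 = 9.75 s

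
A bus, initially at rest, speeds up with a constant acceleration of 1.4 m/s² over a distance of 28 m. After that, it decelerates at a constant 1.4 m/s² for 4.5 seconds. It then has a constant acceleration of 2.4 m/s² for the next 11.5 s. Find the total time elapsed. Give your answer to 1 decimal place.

Phase 1 (accelerating): v₀ = 0 m/s, a = 1.4 m/s².
v² = v₀² + 2aΔx = 0² + 2·1.4·28 = 78.4 → v = 8.85 m/s
t = (v − v₀)/a = (8.85 − 0)/1.4 = 6.32 s

Phase 2 (decelerating): v₀ = 8.85 m/s, a = -1.4 m/s².
v = v₀ + at = 8.85 + (-1.4)(4.5) = 2.55 m/s
Δx = v₀t + ½at² = 8.85·4.5 + 0.5·-1.4·4.5² = 25.7 m

Phase 3 (accelerating): v₀ = 2.55 m/s, a = 2.4 m/s².
v = v₀ + at = 2.55 + (2.4)(11.5) = 30.2 m/s
Δx = v₀t + ½at² = 2.55·11.5 + 0.5·2.4·11.5² = 188 m
Total time = 6.32 + 4.50 + 11.5 = 22.3 s

22.3 s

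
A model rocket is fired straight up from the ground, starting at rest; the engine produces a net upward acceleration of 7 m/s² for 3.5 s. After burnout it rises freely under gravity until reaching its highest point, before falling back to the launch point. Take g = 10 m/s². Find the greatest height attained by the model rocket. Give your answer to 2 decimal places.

72.89 m

Phase 1 (powered ascent): v₀ = 0 m/s, a = 7 m/s².
v = v₀ + at = 0 + (7)(3.5) = 24.5 m/s
Δx = v₀t + ½at² = 0·3.5 + 0.5·7·3.5² = 42.9 m

Phase 2 (coasting upward): v₀ = 24.5 m/s, a = -10 m/s².
v = v₀ + at → t = (0 − 24.5) / -10 = 2.45 s
v² = v₀² + 2aΔx → Δx = (0² − 24.5²)/(2·-10) = 30.0 m
Maximum height = 42.9 + 30.0 = 72.9 m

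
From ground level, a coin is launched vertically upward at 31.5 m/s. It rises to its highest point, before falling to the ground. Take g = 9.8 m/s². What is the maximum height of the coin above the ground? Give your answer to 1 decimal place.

50.6 m

Phase 1 (rising): v₀ = 31.5 m/s, a = -9.8 m/s².
v = v₀ + at → t = (0 − 31.5) / -9.8 = 3.21 s
v² = v₀² + 2aΔx → Δx = (0² − 31.5²)/(2·-9.8) = 50.6 m
Maximum height = 50.6 m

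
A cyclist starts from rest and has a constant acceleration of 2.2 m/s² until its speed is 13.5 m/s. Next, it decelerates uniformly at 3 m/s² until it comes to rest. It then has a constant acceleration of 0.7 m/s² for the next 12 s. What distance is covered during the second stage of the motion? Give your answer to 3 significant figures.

30.4 m

Phase 1 (accelerating): v₀ = 0 m/s, a = 2.2 m/s².
v = v₀ + at → t = (13.5 − 0) / 2.2 = 6.14 s
v² = v₀² + 2aΔx → Δx = (13.5² − 0²)/(2·2.2) = 41.4 m

Phase 2 (decelerating): v₀ = 13.5 m/s, a = -3 m/s².
v = v₀ + at → t = (0 − 13.5) / -3 = 4.50 s
v² = v₀² + 2aΔx → Δx = (0² − 13.5²)/(2·-3) = 30.4 m
Distance in phase 2 = 30.4 m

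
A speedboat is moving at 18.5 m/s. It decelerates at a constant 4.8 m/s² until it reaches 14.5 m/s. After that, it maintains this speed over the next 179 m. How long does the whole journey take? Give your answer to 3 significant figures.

Phase 1 (decelerating): v₀ = 18.5 m/s, a = -4.8 m/s².
v = v₀ + at → t = (14.5 − 18.5) / -4.8 = 0.833 s
v² = v₀² + 2aΔx → Δx = (14.5² − 18.5²)/(2·-4.8) = 13.8 m

Phase 2 (constant speed): v₀ = 14.5 m/s, a = 0 m/s².
Constant speed: t = d/v = 179/14.5 = 12.3 s
Total time = 0.833 + 12.3 = 13.2 s

13.2 s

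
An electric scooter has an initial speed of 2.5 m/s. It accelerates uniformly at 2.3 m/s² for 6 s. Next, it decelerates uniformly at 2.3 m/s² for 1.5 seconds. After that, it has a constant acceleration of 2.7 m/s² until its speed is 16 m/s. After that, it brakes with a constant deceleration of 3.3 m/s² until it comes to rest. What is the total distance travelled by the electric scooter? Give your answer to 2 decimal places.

133.88 m

Phase 1 (accelerating): v₀ = 2.50 m/s, a = 2.3 m/s².
v = v₀ + at = 2.50 + (2.3)(6) = 16.3 m/s
Δx = v₀t + ½at² = 2.50·6 + 0.5·2.3·6² = 56.4 m

Phase 2 (decelerating): v₀ = 16.3 m/s, a = -2.3 m/s².
v = v₀ + at = 16.3 + (-2.3)(1.5) = 12.8 m/s
Δx = v₀t + ½at² = 16.3·1.5 + 0.5·-2.3·1.5² = 21.9 m

Phase 3 (accelerating): v₀ = 12.8 m/s, a = 2.7 m/s².
v = v₀ + at → t = (16 − 12.8) / 2.7 = 1.17 s
v² = v₀² + 2aΔx → Δx = (16² − 12.8²)/(2·2.7) = 16.8 m

Phase 4 (decelerating): v₀ = 16.0 m/s, a = -3.3 m/s².
v = v₀ + at → t = (0 − 16.0) / -3.3 = 4.85 s
v² = v₀² + 2aΔx → Δx = (0² − 16.0²)/(2·-3.3) = 38.8 m
Total distance = 56.4 + 21.9 + 16.8 + 38.8 = 134 m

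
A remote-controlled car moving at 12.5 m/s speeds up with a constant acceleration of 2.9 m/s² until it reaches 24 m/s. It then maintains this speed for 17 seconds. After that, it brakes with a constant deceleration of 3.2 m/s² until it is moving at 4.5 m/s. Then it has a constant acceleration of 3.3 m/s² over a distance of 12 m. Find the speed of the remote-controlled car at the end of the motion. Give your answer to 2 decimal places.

Phase 1 (accelerating): v₀ = 12.5 m/s, a = 2.9 m/s².
v = v₀ + at → t = (24 − 12.5) / 2.9 = 3.97 s
v² = v₀² + 2aΔx → Δx = (24² − 12.5²)/(2·2.9) = 72.4 m

Phase 2 (constant speed): v₀ = 24.0 m/s, a = 0 m/s².
v = v₀ + at = 24.0 + (0)(17) = 24.0 m/s
Δx = v₀t + ½at² = 24.0·17 + 0.5·0·17² = 408 m

Phase 3 (decelerating): v₀ = 24.0 m/s, a = -3.2 m/s².
v = v₀ + at → t = (4.5 − 24.0) / -3.2 = 6.09 s
v² = v₀² + 2aΔx → Δx = (4.5² − 24.0²)/(2·-3.2) = 86.8 m

Phase 4 (accelerating): v₀ = 4.50 m/s, a = 3.3 m/s².
v² = v₀² + 2aΔx = 4.50² + 2·3.3·12 = 99.4 → v = 9.97 m/s
t = (v − v₀)/a = (9.97 − 4.50)/3.3 = 1.66 s
Final speed = 9.97 m/s

9.97 m/s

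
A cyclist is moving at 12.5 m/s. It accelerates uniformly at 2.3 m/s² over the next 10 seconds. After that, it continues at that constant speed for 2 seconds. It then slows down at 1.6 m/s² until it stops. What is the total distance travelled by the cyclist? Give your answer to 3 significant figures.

Phase 1 (accelerating): v₀ = 12.5 m/s, a = 2.3 m/s².
v = v₀ + at = 12.5 + (2.3)(10) = 35.5 m/s
Δx = v₀t + ½at² = 12.5·10 + 0.5·2.3·10² = 240 m

Phase 2 (constant speed): v₀ = 35.5 m/s, a = 0 m/s².
v = v₀ + at = 35.5 + (0)(2) = 35.5 m/s
Δx = v₀t + ½at² = 35.5·2 + 0.5·0·2² = 71.0 m

Phase 3 (decelerating): v₀ = 35.5 m/s, a = -1.6 m/s².
v = v₀ + at → t = (0 − 35.5) / -1.6 = 22.2 s
v² = v₀² + 2aΔx → Δx = (0² − 35.5²)/(2·-1.6) = 394 m
Total distance = 240 + 71.0 + 394 = 705 m

705 m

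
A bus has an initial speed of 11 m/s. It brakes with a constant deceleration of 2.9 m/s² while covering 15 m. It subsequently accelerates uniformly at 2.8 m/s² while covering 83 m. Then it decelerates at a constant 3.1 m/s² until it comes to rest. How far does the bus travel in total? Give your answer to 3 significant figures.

Phase 1 (decelerating): v₀ = 11.0 m/s, a = -2.9 m/s².
v² = v₀² + 2aΔx = 11.0² + 2·-2.9·15 = 34.0 → v = 5.83 m/s
t = (v − v₀)/a = (5.83 − 11.0)/-2.9 = 1.78 s

Phase 2 (accelerating): v₀ = 5.83 m/s, a = 2.8 m/s².
v² = v₀² + 2aΔx = 5.83² + 2·2.8·83 = 499 → v = 22.3 m/s
t = (v − v₀)/a = (22.3 − 5.83)/2.8 = 5.89 s

Phase 3 (decelerating): v₀ = 22.3 m/s, a = -3.1 m/s².
v = v₀ + at → t = (0 − 22.3) / -3.1 = 7.20 s
v² = v₀² + 2aΔx → Δx = (0² − 22.3²)/(2·-3.1) = 80.5 m
Total distance = 15.0 + 83.0 + 80.5 = 178 m

178 m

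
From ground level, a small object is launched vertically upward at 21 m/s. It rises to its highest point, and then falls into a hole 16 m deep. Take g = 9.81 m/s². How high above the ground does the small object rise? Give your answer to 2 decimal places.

Phase 1 (rising): v₀ = 21.0 m/s, a = -9.81 m/s².
v = v₀ + at → t = (0 − 21.0) / -9.81 = 2.14 s
v² = v₀² + 2aΔx → Δx = (0² − 21.0²)/(2·-9.81) = 22.5 m
Maximum height = 22.5 m

22.48 m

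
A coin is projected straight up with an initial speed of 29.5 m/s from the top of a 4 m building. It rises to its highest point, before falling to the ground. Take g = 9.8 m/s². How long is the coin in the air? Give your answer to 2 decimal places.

6.15 s

Phase 1 (rising): v₀ = 29.5 m/s, a = -9.8 m/s².
v = v₀ + at → t = (0 − 29.5) / -9.8 = 3.01 s
v² = v₀² + 2aΔx → Δx = (0² − 29.5²)/(2·-9.8) = 44.4 m

Phase 2 (falling): v₀ = 0 m/s, a = -9.8 m/s².
Falls 48.4 m from rest: t = √(2·48.4/9.8) = 3.14 s; v = g·t = 30.8 m/s.
Total time = 3.01 + 3.14 = 6.15 s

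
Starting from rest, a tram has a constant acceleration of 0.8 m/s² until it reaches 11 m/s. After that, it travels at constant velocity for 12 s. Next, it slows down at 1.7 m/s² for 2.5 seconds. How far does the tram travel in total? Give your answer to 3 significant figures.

230 m

Phase 1 (accelerating): v₀ = 0 m/s, a = 0.8 m/s².
v = v₀ + at → t = (11 − 0) / 0.8 = 13.8 s
v² = v₀² + 2aΔx → Δx = (11² − 0²)/(2·0.8) = 75.6 m

Phase 2 (constant speed): v₀ = 11.0 m/s, a = 0 m/s².
v = v₀ + at = 11.0 + (0)(12) = 11.0 m/s
Δx = v₀t + ½at² = 11.0·12 + 0.5·0·12² = 132 m

Phase 3 (decelerating): v₀ = 11.0 m/s, a = -1.7 m/s².
v = v₀ + at = 11.0 + (-1.7)(2.5) = 6.75 m/s
Δx = v₀t + ½at² = 11.0·2.5 + 0.5·-1.7·2.5² = 22.2 m
Total distance = 75.6 + 132 + 22.2 = 230 m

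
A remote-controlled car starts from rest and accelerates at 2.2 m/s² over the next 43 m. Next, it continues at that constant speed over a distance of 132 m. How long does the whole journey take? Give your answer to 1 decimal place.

15.8 s

Phase 1 (accelerating): v₀ = 0 m/s, a = 2.2 m/s².
v² = v₀² + 2aΔx = 0² + 2·2.2·43 = 189 → v = 13.8 m/s
t = (v − v₀)/a = (13.8 − 0)/2.2 = 6.25 s

Phase 2 (constant speed): v₀ = 13.8 m/s, a = 0 m/s².
Constant speed: t = d/v = 132/13.8 = 9.60 s
Total time = 6.25 + 9.60 = 15.8 s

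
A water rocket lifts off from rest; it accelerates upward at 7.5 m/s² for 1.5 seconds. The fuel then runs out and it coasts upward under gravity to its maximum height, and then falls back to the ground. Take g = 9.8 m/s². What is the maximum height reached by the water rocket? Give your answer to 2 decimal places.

Phase 1 (powered ascent): v₀ = 0 m/s, a = 7.5 m/s².
v = v₀ + at = 0 + (7.5)(1.5) = 11.2 m/s
Δx = v₀t + ½at² = 0·1.5 + 0.5·7.5·1.5² = 8.44 m

Phase 2 (coasting upward): v₀ = 11.2 m/s, a = -9.8 m/s².
v = v₀ + at → t = (0 − 11.2) / -9.8 = 1.15 s
v² = v₀² + 2aΔx → Δx = (0² − 11.2²)/(2·-9.8) = 6.46 m
Maximum height = 8.44 + 6.46 = 14.9 m

14.89 m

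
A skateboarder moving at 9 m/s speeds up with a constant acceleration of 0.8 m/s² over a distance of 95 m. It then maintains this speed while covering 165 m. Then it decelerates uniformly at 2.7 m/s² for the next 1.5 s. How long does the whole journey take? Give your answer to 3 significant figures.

Phase 1 (accelerating): v₀ = 9.00 m/s, a = 0.8 m/s².
v² = v₀² + 2aΔx = 9.00² + 2·0.8·95 = 233 → v = 15.3 m/s
t = (v − v₀)/a = (15.3 − 9.00)/0.8 = 7.83 s

Phase 2 (constant speed): v₀ = 15.3 m/s, a = 0 m/s².
Constant speed: t = d/v = 165/15.3 = 10.8 s

Phase 3 (decelerating): v₀ = 15.3 m/s, a = -2.7 m/s².
v = v₀ + at = 15.3 + (-2.7)(1.5) = 11.2 m/s
Δx = v₀t + ½at² = 15.3·1.5 + 0.5·-2.7·1.5² = 19.9 m
Total time = 7.83 + 10.8 + 1.50 = 20.1 s

20.1 s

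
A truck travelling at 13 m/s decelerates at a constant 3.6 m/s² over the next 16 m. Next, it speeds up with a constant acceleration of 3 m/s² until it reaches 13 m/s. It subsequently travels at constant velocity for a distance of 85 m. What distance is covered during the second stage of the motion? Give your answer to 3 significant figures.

Phase 1 (decelerating): v₀ = 13.0 m/s, a = -3.6 m/s².
v² = v₀² + 2aΔx = 13.0² + 2·-3.6·16 = 53.8 → v = 7.33 m/s
t = (v − v₀)/a = (7.33 − 13.0)/-3.6 = 1.57 s

Phase 2 (accelerating): v₀ = 7.33 m/s, a = 3 m/s².
v = v₀ + at → t = (13 − 7.33) / 3 = 1.89 s
v² = v₀² + 2aΔx → Δx = (13² − 7.33²)/(2·3) = 19.2 m
Distance in phase 2 = 19.2 m

19.2 m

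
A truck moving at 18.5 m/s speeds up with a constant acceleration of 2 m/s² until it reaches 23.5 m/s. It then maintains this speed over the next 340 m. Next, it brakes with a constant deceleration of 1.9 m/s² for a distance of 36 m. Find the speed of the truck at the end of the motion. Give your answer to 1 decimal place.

Phase 1 (accelerating): v₀ = 18.5 m/s, a = 2 m/s².
v = v₀ + at → t = (23.5 − 18.5) / 2 = 2.50 s
v² = v₀² + 2aΔx → Δx = (23.5² − 18.5²)/(2·2) = 52.5 m

Phase 2 (constant speed): v₀ = 23.5 m/s, a = 0 m/s².
Constant speed: t = d/v = 340/23.5 = 14.5 s

Phase 3 (decelerating): v₀ = 23.5 m/s, a = -1.9 m/s².
v² = v₀² + 2aΔx = 23.5² + 2·-1.9·36 = 415 → v = 20.4 m/s
t = (v − v₀)/a = (20.4 − 23.5)/-1.9 = 1.64 s
Final speed = 20.4 m/s

20.4 m/s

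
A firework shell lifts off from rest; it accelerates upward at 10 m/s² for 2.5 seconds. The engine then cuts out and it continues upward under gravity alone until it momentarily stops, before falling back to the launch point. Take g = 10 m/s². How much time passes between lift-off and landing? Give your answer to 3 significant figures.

Phase 1 (powered ascent): v₀ = 0 m/s, a = 10 m/s².
v = v₀ + at = 0 + (10)(2.5) = 25.0 m/s
Δx = v₀t + ½at² = 0·2.5 + 0.5·10·2.5² = 31.2 m

Phase 2 (coasting upward): v₀ = 25.0 m/s, a = -10 m/s².
v = v₀ + at → t = (0 − 25.0) / -10 = 2.50 s
v² = v₀² + 2aΔx → Δx = (0² − 25.0²)/(2·-10) = 31.2 m

Phase 3 (free fall): v₀ = 0 m/s, a = -10 m/s².
Falls 62.5 m from rest: t = √(2·62.5/10) = 3.54 s; v = g·t = 35.4 m/s.
Total time = 2.50 + 2.50 + 3.54 = 8.54 s

8.54 s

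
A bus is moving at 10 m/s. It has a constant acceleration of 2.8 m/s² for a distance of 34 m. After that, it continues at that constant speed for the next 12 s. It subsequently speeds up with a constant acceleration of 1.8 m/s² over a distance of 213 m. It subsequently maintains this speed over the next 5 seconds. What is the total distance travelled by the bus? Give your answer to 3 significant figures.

Phase 1 (accelerating): v₀ = 10.0 m/s, a = 2.8 m/s².
v² = v₀² + 2aΔx = 10.0² + 2·2.8·34 = 290 → v = 17.0 m/s
t = (v − v₀)/a = (17.0 − 10.0)/2.8 = 2.51 s

Phase 2 (constant speed): v₀ = 17.0 m/s, a = 0 m/s².
v = v₀ + at = 17.0 + (0)(12) = 17.0 m/s
Δx = v₀t + ½at² = 17.0·12 + 0.5·0·12² = 204 m

Phase 3 (accelerating): v₀ = 17.0 m/s, a = 1.8 m/s².
v² = v₀² + 2aΔx = 17.0² + 2·1.8·213 = 1060 → v = 32.5 m/s
t = (v − v₀)/a = (32.5 − 17.0)/1.8 = 8.60 s

Phase 4 (constant speed): v₀ = 32.5 m/s, a = 0 m/s².
v = v₀ + at = 32.5 + (0)(5) = 32.5 m/s
Δx = v₀t + ½at² = 32.5·5 + 0.5·0·5² = 163 m
Total distance = 34.0 + 204 + 213 + 163 = 614 m

614 m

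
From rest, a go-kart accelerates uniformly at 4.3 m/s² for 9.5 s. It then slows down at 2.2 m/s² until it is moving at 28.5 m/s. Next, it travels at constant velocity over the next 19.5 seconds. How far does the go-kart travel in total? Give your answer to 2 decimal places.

944.44 m

Phase 1 (accelerating): v₀ = 0 m/s, a = 4.3 m/s².
v = v₀ + at = 0 + (4.3)(9.5) = 40.9 m/s
Δx = v₀t + ½at² = 0·9.5 + 0.5·4.3·9.5² = 194 m

Phase 2 (decelerating): v₀ = 40.9 m/s, a = -2.2 m/s².
v = v₀ + at → t = (28.5 − 40.9) / -2.2 = 5.61 s
v² = v₀² + 2aΔx → Δx = (28.5² − 40.9²)/(2·-2.2) = 195 m

Phase 3 (constant speed): v₀ = 28.5 m/s, a = 0 m/s².
v = v₀ + at = 28.5 + (0)(19.5) = 28.5 m/s
Δx = v₀t + ½at² = 28.5·19.5 + 0.5·0·19.5² = 556 m
Total distance = 194 + 195 + 556 = 944 m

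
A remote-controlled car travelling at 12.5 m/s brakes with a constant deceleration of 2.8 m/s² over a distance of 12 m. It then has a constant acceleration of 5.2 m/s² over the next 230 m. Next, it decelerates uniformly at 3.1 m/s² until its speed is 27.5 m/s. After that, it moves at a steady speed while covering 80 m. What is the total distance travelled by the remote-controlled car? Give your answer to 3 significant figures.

Phase 1 (decelerating): v₀ = 12.5 m/s, a = -2.8 m/s².
v² = v₀² + 2aΔx = 12.5² + 2·-2.8·12 = 89.1 → v = 9.44 m/s
t = (v − v₀)/a = (9.44 − 12.5)/-2.8 = 1.09 s

Phase 2 (accelerating): v₀ = 9.44 m/s, a = 5.2 m/s².
v² = v₀² + 2aΔx = 9.44² + 2·5.2·230 = 2480 → v = 49.8 m/s
t = (v − v₀)/a = (49.8 − 9.44)/5.2 = 7.76 s

Phase 3 (decelerating): v₀ = 49.8 m/s, a = -3.1 m/s².
v = v₀ + at → t = (27.5 − 49.8) / -3.1 = 7.20 s
v² = v₀² + 2aΔx → Δx = (27.5² − 49.8²)/(2·-3.1) = 278 m

Phase 4 (constant speed): v₀ = 27.5 m/s, a = 0 m/s².
Constant speed: t = d/v = 80/27.5 = 2.91 s
Total distance = 12.0 + 230 + 278 + 80.0 = 600 m

600 m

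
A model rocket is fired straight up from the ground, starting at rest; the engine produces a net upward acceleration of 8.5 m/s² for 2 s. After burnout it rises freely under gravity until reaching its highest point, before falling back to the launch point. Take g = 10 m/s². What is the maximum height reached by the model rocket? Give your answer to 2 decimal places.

Phase 1 (powered ascent): v₀ = 0 m/s, a = 8.5 m/s².
v = v₀ + at = 0 + (8.5)(2) = 17.0 m/s
Δx = v₀t + ½at² = 0·2 + 0.5·8.5·2² = 17.0 m

Phase 2 (coasting upward): v₀ = 17.0 m/s, a = -10 m/s².
v = v₀ + at → t = (0 − 17.0) / -10 = 1.70 s
v² = v₀² + 2aΔx → Δx = (0² − 17.0²)/(2·-10) = 14.4 m
Maximum height = 17.0 + 14.4 = 31.4 m

31.45 m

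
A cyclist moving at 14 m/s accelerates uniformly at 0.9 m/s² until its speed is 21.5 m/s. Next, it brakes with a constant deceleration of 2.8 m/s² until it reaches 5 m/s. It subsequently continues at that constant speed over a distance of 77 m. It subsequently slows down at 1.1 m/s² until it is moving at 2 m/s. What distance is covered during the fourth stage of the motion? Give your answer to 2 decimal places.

Phase 1 (accelerating): v₀ = 14.0 m/s, a = 0.9 m/s².
v = v₀ + at → t = (21.5 − 14.0) / 0.9 = 8.33 s
v² = v₀² + 2aΔx → Δx = (21.5² − 14.0²)/(2·0.9) = 148 m

Phase 2 (decelerating): v₀ = 21.5 m/s, a = -2.8 m/s².
v = v₀ + at → t = (5 − 21.5) / -2.8 = 5.89 s
v² = v₀² + 2aΔx → Δx = (5² − 21.5²)/(2·-2.8) = 78.1 m

Phase 3 (constant speed): v₀ = 5.00 m/s, a = 0 m/s².
Constant speed: t = d/v = 77/5.00 = 15.4 s

Phase 4 (decelerating): v₀ = 5.00 m/s, a = -1.1 m/s².
v = v₀ + at → t = (2 − 5.00) / -1.1 = 2.73 s
v² = v₀² + 2aΔx → Δx = (2² − 5.00²)/(2·-1.1) = 9.55 m
Distance in phase 4 = 9.55 m

9.55 m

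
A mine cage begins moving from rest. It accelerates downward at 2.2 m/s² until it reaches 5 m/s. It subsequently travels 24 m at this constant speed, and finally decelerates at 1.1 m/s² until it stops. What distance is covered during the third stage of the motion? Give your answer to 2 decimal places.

Phase 1 (accelerating): v₀ = 0 m/s, a = 2.2 m/s².
v = v₀ + at → t = (5 − 0) / 2.2 = 2.27 s
v² = v₀² + 2aΔx → Δx = (5² − 0²)/(2·2.2) = 5.68 m

Phase 2 (constant speed): v₀ = 5.00 m/s, a = 0 m/s².
Constant speed: t = d/v = 24/5.00 = 4.80 s

Phase 3 (decelerating): v₀ = 5.00 m/s, a = -1.1 m/s².
v = v₀ + at → t = (0 − 5.00) / -1.1 = 4.55 s
v² = v₀² + 2aΔx → Δx = (0² − 5.00²)/(2·-1.1) = 11.4 m
Distance in phase 3 = 11.4 m

11.36 m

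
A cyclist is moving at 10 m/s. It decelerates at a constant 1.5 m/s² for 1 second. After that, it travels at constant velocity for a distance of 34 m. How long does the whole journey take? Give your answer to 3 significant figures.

5.00 s

Phase 1 (decelerating): v₀ = 10.0 m/s, a = -1.5 m/s².
v = v₀ + at = 10.0 + (-1.5)(1) = 8.50 m/s
Δx = v₀t + ½at² = 10.0·1 + 0.5·-1.5·1² = 9.25 m

Phase 2 (constant speed): v₀ = 8.50 m/s, a = 0 m/s².
Constant speed: t = d/v = 34/8.50 = 4.00 s
Total time = 1.00 + 4.00 = 5.00 s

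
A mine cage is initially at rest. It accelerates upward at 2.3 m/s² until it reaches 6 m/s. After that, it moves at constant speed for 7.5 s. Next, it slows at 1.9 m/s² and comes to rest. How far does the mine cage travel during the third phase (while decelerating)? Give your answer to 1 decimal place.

9.5 m

Phase 1 (accelerating): v₀ = 0 m/s, a = 2.3 m/s².
v = v₀ + at → t = (6 − 0) / 2.3 = 2.61 s
v² = v₀² + 2aΔx → Δx = (6² − 0²)/(2·2.3) = 7.83 m

Phase 2 (constant speed): v₀ = 6.00 m/s, a = 0 m/s².
v = v₀ + at = 6.00 + (0)(7.5) = 6.00 m/s
Δx = v₀t + ½at² = 6.00·7.5 + 0.5·0·7.5² = 45.0 m

Phase 3 (decelerating): v₀ = 6.00 m/s, a = -1.9 m/s².
v = v₀ + at → t = (0 − 6.00) / -1.9 = 3.16 s
v² = v₀² + 2aΔx → Δx = (0² − 6.00²)/(2·-1.9) = 9.47 m
Distance in phase 3 = 9.47 m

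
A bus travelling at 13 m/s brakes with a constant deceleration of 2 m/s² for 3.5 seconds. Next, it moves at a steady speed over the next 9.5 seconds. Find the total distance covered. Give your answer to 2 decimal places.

90.25 m

Phase 1 (decelerating): v₀ = 13.0 m/s, a = -2 m/s².
v = v₀ + at = 13.0 + (-2)(3.5) = 6.00 m/s
Δx = v₀t + ½at² = 13.0·3.5 + 0.5·-2·3.5² = 33.2 m

Phase 2 (constant speed): v₀ = 6.00 m/s, a = 0 m/s².
v = v₀ + at = 6.00 + (0)(9.5) = 6.00 m/s
Δx = v₀t + ½at² = 6.00·9.5 + 0.5·0·9.5² = 57.0 m
Total distance = 33.2 + 57.0 = 90.2 m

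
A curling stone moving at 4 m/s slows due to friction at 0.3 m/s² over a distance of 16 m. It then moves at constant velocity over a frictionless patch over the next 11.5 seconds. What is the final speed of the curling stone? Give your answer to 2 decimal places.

Phase 1 (decelerating): v₀ = 4.00 m/s, a = -0.3 m/s².
v² = v₀² + 2aΔx = 4.00² + 2·-0.3·16 = 6.40 → v = 2.53 m/s
t = (v − v₀)/a = (2.53 − 4.00)/-0.3 = 4.90 s

Phase 2 (constant speed): v₀ = 2.53 m/s, a = 0 m/s².
v = v₀ + at = 2.53 + (0)(11.5) = 2.53 m/s
Δx = v₀t + ½at² = 2.53·11.5 + 0.5·0·11.5² = 29.1 m
Final speed = 2.53 m/s

2.53 m/s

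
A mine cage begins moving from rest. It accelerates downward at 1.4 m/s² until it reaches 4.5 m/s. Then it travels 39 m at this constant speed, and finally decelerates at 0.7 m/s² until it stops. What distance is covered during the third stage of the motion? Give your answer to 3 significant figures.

14.5 m

Phase 1 (accelerating): v₀ = 0 m/s, a = 1.4 m/s².
v = v₀ + at → t = (4.5 − 0) / 1.4 = 3.21 s
v² = v₀² + 2aΔx → Δx = (4.5² − 0²)/(2·1.4) = 7.23 m

Phase 2 (constant speed): v₀ = 4.50 m/s, a = 0 m/s².
Constant speed: t = d/v = 39/4.50 = 8.67 s

Phase 3 (decelerating): v₀ = 4.50 m/s, a = -0.7 m/s².
v = v₀ + at → t = (0 − 4.50) / -0.7 = 6.43 s
v² = v₀² + 2aΔx → Δx = (0² − 4.50²)/(2·-0.7) = 14.5 m
Distance in phase 3 = 14.5 m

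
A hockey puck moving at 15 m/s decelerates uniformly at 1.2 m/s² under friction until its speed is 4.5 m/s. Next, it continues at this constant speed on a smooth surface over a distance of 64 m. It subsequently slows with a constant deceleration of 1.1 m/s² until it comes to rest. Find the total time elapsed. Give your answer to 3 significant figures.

27.1 s

Phase 1 (decelerating): v₀ = 15.0 m/s, a = -1.2 m/s².
v = v₀ + at → t = (4.5 − 15.0) / -1.2 = 8.75 s
v² = v₀² + 2aΔx → Δx = (4.5² − 15.0²)/(2·-1.2) = 85.3 m

Phase 2 (constant speed): v₀ = 4.50 m/s, a = 0 m/s².
Constant speed: t = d/v = 64/4.50 = 14.2 s

Phase 3 (decelerating): v₀ = 4.50 m/s, a = -1.1 m/s².
v = v₀ + at → t = (0 − 4.50) / -1.1 = 4.09 s
v² = v₀² + 2aΔx → Δx = (0² − 4.50²)/(2·-1.1) = 9.20 m
Total time = 8.75 + 14.2 + 4.09 = 27.1 s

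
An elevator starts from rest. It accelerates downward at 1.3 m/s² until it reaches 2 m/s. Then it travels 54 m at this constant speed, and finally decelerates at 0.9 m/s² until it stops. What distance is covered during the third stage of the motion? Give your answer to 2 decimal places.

2.22 m

Phase 1 (accelerating): v₀ = 0 m/s, a = 1.3 m/s².
v = v₀ + at → t = (2 − 0) / 1.3 = 1.54 s
v² = v₀² + 2aΔx → Δx = (2² − 0²)/(2·1.3) = 1.54 m

Phase 2 (constant speed): v₀ = 2.00 m/s, a = 0 m/s².
Constant speed: t = d/v = 54/2.00 = 27.0 s

Phase 3 (decelerating): v₀ = 2.00 m/s, a = -0.9 m/s².
v = v₀ + at → t = (0 − 2.00) / -0.9 = 2.22 s
v² = v₀² + 2aΔx → Δx = (0² − 2.00²)/(2·-0.9) = 2.22 m
Distance in phase 3 = 2.22 m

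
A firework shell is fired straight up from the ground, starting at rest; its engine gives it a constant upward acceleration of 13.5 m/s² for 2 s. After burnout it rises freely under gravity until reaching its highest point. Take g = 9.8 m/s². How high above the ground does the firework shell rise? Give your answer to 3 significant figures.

64.2 m

Phase 1 (powered ascent): v₀ = 0 m/s, a = 13.5 m/s².
v = v₀ + at = 0 + (13.5)(2) = 27.0 m/s
Δx = v₀t + ½at² = 0·2 + 0.5·13.5·2² = 27.0 m

Phase 2 (coasting upward): v₀ = 27.0 m/s, a = -9.8 m/s².
v = v₀ + at → t = (0 − 27.0) / -9.8 = 2.76 s
v² = v₀² + 2aΔx → Δx = (0² − 27.0²)/(2·-9.8) = 37.2 m
Maximum height = 27.0 + 37.2 = 64.2 m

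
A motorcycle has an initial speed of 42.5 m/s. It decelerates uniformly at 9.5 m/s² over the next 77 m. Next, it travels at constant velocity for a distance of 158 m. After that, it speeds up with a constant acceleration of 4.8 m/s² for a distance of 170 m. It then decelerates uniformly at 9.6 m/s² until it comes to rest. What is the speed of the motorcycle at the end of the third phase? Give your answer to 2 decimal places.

Phase 1 (decelerating): v₀ = 42.5 m/s, a = -9.5 m/s².
v² = v₀² + 2aΔx = 42.5² + 2·-9.5·77 = 343 → v = 18.5 m/s
t = (v − v₀)/a = (18.5 − 42.5)/-9.5 = 2.52 s

Phase 2 (constant speed): v₀ = 18.5 m/s, a = 0 m/s².
Constant speed: t = d/v = 158/18.5 = 8.53 s

Phase 3 (accelerating): v₀ = 18.5 m/s, a = 4.8 m/s².
v² = v₀² + 2aΔx = 18.5² + 2·4.8·170 = 1980 → v = 44.4 m/s
t = (v − v₀)/a = (44.4 − 18.5)/4.8 = 5.40 s
Speed at end of phase 3 = 44.4 m/s

44.44 m/s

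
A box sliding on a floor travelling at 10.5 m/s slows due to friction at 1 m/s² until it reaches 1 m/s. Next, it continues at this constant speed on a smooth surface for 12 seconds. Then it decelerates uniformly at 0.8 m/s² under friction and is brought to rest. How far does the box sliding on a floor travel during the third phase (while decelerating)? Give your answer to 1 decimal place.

Phase 1 (decelerating): v₀ = 10.5 m/s, a = -1 m/s².
v = v₀ + at → t = (1 − 10.5) / -1 = 9.50 s
v² = v₀² + 2aΔx → Δx = (1² − 10.5²)/(2·-1) = 54.6 m

Phase 2 (constant speed): v₀ = 1.00 m/s, a = 0 m/s².
v = v₀ + at = 1.00 + (0)(12) = 1.00 m/s
Δx = v₀t + ½at² = 1.00·12 + 0.5·0·12² = 12.0 m

Phase 3 (decelerating): v₀ = 1.00 m/s, a = -0.8 m/s².
v = v₀ + at → t = (0 − 1.00) / -0.8 = 1.25 s
v² = v₀² + 2aΔx → Δx = (0² − 1.00²)/(2·-0.8) = 0.625 m
Distance in phase 3 = 0.625 m

0.6 m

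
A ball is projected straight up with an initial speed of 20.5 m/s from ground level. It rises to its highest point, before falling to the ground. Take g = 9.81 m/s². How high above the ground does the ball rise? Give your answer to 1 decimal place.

Phase 1 (rising): v₀ = 20.5 m/s, a = -9.81 m/s².
v = v₀ + at → t = (0 − 20.5) / -9.81 = 2.09 s
v² = v₀² + 2aΔx → Δx = (0² − 20.5²)/(2·-9.81) = 21.4 m
Maximum height = 21.4 m

21.4 m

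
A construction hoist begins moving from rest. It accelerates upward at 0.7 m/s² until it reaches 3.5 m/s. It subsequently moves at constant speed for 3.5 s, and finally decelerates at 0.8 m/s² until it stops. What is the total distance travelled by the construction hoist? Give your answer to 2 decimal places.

28.66 m

Phase 1 (accelerating): v₀ = 0 m/s, a = 0.7 m/s².
v = v₀ + at → t = (3.5 − 0) / 0.7 = 5.00 s
v² = v₀² + 2aΔx → Δx = (3.5² − 0²)/(2·0.7) = 8.75 m

Phase 2 (constant speed): v₀ = 3.50 m/s, a = 0 m/s².
v = v₀ + at = 3.50 + (0)(3.5) = 3.50 m/s
Δx = v₀t + ½at² = 3.50·3.5 + 0.5·0·3.5² = 12.2 m

Phase 3 (decelerating): v₀ = 3.50 m/s, a = -0.8 m/s².
v = v₀ + at → t = (0 − 3.50) / -0.8 = 4.38 s
v² = v₀² + 2aΔx → Δx = (0² − 3.50²)/(2·-0.8) = 7.66 m
Total distance = 8.75 + 12.2 + 7.66 = 28.7 m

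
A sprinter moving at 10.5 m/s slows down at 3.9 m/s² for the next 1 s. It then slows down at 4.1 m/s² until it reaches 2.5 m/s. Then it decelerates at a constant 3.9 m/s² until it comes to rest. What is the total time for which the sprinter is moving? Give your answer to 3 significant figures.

Phase 1 (decelerating): v₀ = 10.5 m/s, a = -3.9 m/s².
v = v₀ + at = 10.5 + (-3.9)(1) = 6.60 m/s
Δx = v₀t + ½at² = 10.5·1 + 0.5·-3.9·1² = 8.55 m

Phase 2 (decelerating): v₀ = 6.60 m/s, a = -4.1 m/s².
v = v₀ + at → t = (2.5 − 6.60) / -4.1 = 1.00 s
v² = v₀² + 2aΔx → Δx = (2.5² − 6.60²)/(2·-4.1) = 4.55 m

Phase 3 (decelerating): v₀ = 2.50 m/s, a = -3.9 m/s².
v = v₀ + at → t = (0 − 2.50) / -3.9 = 0.641 s
v² = v₀² + 2aΔx → Δx = (0² − 2.50²)/(2·-3.9) = 0.801 m
Total time = 1.00 + 1.00 + 0.641 = 2.64 s

2.64 s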